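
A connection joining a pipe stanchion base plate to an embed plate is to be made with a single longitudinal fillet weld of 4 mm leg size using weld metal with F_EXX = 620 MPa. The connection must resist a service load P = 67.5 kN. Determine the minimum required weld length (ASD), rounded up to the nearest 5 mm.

L = 130 mm

Throat t_e = 0.707 × 4 = 2.828 mm.
r_n/Ω = (0.6 × 620 × 2.828) / 2.0 = 526 N/mm = 0.526 kN/mm.
L_req = P / (r_n/Ω) = 67.5 / 0.526 = 128.3 mm total.
Round up → use L = 130 mm.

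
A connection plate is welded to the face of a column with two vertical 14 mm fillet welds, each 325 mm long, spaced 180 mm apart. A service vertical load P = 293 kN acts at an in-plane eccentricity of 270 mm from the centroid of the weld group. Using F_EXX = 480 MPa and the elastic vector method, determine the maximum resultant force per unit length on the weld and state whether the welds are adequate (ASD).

Total weld length L_w = 650 mm. Treat welds as unit-width lines.
Polar moment about centroid: J = 2[d³/12 + d(b/2)²] = 2[325³/12 + 325×90²] = 10990000 mm³.
Direct shear f_v = P/L_w = 293×10³ / 650 = 450.8 N/mm (vertical).
Torsion M = P·e = 293×10³ × 270 = 79110000 N·mm.
Critical point at (x, y) = (90, 162.5) from centroid. f_tx = M·y/J = 1170 N/mm; f_ty = M·x/J = 648.1 N/mm.
Resultant f_max = √[f_tx² + (f_v + f_ty)²] = √[1170² + (450.8 + 648.1)²] = 1605 N/mm.
Capacity per unit length: r_n/Ω = (1/2.0) × 0.6 × 480 × (0.707 × 14) = 1425 N/mm.
1605 > 1425 → NOT adequate.

f_max ≈ 1610 N/mm; NOT adequate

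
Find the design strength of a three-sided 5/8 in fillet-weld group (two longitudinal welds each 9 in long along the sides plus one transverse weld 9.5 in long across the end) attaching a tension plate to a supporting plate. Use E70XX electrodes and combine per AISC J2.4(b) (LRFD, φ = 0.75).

E70XX → F_EXX = 70 ksi.
t_e = 0.707 × 0.625 = 0.4419 in.
R_nwl = 0.6 × 70 × 0.4419 × 18 = 334.1 kip (longitudinal, 2 welds).
R_nwt = 0.6 × 70 × 0.4419 × 9.5 = 176.3 kip (transverse, base value).
(i) R_nwl + R_nwt = 510.4 kip; (ii) 0.85 R_nwl + 1.5 R_nwt = 548.4 kip.
R_n = max = 548.4 kip [governs: (ii)]; φR_n = 411.3 kip.

φR_n ≈ 411 kip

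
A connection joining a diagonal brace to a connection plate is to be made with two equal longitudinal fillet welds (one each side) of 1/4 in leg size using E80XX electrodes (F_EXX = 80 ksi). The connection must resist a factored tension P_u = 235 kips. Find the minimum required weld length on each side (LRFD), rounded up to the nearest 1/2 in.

Throat t_e = 0.707 × 0.25 = 0.1767 in.
φr_n = 0.75 × 0.6 × 80 × 0.1767 = 6.363 kips/in.
L_req = P_u / φr_n = 235 / 6.363 = 36.93 in total.
Per side: 36.93 / 2 = 18.47 in.
Round up → use L = 18.5 in on each side.

L = 18.5 in on each side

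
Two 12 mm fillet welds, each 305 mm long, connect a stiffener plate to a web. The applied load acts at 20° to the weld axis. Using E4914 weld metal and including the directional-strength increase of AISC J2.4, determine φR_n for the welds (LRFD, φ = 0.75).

φR_n ≈ 1260 kN

E49XX → F_EXX = 490 MPa.
t_e = 0.707 × 12 = 8.484 mm; A_we = 8.484 × 610 = 5175 mm².
Directional factor: 1.0 + 0.5 sin^1.5(20°) = 1.1.
F_nw = 0.6 × 490 × 1.1 = 323.4 MPa.
φR_n = 0.75 × 323.4 × 5175 × 10⁻³ = 1255 kN.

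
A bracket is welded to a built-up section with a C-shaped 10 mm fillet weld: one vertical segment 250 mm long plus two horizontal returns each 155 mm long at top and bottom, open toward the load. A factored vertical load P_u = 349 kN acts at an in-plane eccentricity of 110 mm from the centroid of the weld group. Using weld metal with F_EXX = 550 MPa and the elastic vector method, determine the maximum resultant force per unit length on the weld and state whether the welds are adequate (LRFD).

Total weld length L_w = 560 mm. Treat welds as unit-width lines.
Centroid: x̄ = 2×155×77.5 / 560 = 42.9 mm from the vertical weld.
Polar moment about centroid: J = I_x + I_y = [250³/12 + 2×155×125²] + [250×42.9² + 2(155³/12 + 155×34.6²)] = 7598000 mm³.
Direct shear f_v = P/L_w = 349×10³ / 560 = 623.2 N/mm (vertical).
Torsion M = P·e = 349×10³ × 110 = 38390000 N·mm.
Critical point at (x, y) = (112.1, 125) from centroid. f_tx = M·y/J = 631.6 N/mm; f_ty = M·x/J = 566.4 N/mm.
Resultant f_max = √[f_tx² + (f_v + f_ty)²] = √[631.6² + (623.2 + 566.4)²] = 1347 N/mm.
Capacity per unit length: φr_n = 0.75 × 0.6 × 550 × (0.707 × 10) = 1750 N/mm.
1347 ≤ 1750 → adequate.

f_max ≈ 1350 N/mm; adequate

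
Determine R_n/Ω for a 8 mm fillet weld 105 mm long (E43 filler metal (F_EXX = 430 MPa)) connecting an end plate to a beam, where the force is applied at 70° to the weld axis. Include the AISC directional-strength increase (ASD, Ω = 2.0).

t_e = 0.707 × 8 = 5.656 mm; A_we = 5.656 × 105 = 593.9 mm².
Directional factor: 1.0 + 0.5 sin^1.5(70°) = 1.455.
F_nw = 0.6 × 430 × 1.455 = 375.5 MPa.
R_n/Ω = (375.5 × 593.9) / 2.0 × 10⁻³ = 111.5 kN.

R_n/Ω ≈ 112 kN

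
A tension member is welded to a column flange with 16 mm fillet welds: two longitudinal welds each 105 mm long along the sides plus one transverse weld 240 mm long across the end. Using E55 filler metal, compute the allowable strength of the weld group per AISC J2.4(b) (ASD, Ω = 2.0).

R_n/Ω ≈ 1010 kN

E55XX → F_EXX = 550 MPa.
t_e = 0.707 × 16 = 11.31 mm.
R_nwl = 0.6 × 550 × 11.31 × 210 × 10⁻³ = 783.9 kN (longitudinal, 2 welds).
R_nwt = 0.6 × 550 × 11.31 × 240 × 10⁻³ = 895.9 kN (transverse, base value).
(i) R_nwl + R_nwt = 1680 kN; (ii) 0.85 R_nwl + 1.5 R_nwt = 2010 kN.
R_n = max = 2010 kN [governs: (ii)]; R_n/Ω = 1005 kN.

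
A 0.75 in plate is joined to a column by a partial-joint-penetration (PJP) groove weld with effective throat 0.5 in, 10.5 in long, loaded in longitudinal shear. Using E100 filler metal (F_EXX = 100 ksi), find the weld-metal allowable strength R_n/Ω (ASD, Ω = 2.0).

R_n/Ω ≈ 158 kips

Effective throat (given) t_e = 0.5 in.
A_we = 0.5 × 10.5 = 5.25 in².
F_nw = 0.6 F_EXX = 60 ksi.
R_n/Ω = (60 × 5.25) / 2.0 = 157.5 kips.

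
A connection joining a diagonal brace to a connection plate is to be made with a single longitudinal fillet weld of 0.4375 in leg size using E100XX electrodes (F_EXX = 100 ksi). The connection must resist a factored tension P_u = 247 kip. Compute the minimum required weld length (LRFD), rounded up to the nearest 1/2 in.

Throat t_e = 0.707 × 0.4375 = 0.3093 in.
φr_n = 0.75 × 0.6 × 100 × 0.3093 = 13.92 kip/in.
L_req = P_u / φr_n = 247 / 13.92 = 17.75 in total.
Round up → use L = 18 in.

L = 18 in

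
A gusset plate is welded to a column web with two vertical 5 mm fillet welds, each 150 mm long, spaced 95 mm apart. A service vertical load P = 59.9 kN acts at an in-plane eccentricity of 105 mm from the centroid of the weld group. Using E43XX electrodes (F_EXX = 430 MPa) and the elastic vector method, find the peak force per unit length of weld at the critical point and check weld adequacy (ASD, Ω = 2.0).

Total weld length L_w = 300 mm. Treat welds as unit-width lines.
Polar moment about centroid: J = 2[d³/12 + d(b/2)²] = 2[150³/12 + 150×47.5²] = 1239000 mm³.
Direct shear f_v = P/L_w = 59.9×10³ / 300 = 199.7 N/mm (vertical).
Torsion M = P·e = 59.9×10³ × 105 = 6289500 N·mm.
Critical point at (x, y) = (47.5, 75) from centroid. f_tx = M·y/J = 380.6 N/mm; f_ty = M·x/J = 241 N/mm.
Resultant f_max = √[f_tx² + (f_v + f_ty)²] = √[380.6² + (199.7 + 241)²] = 582.3 N/mm.
Capacity per unit length: r_n/Ω = (1/2.0) × 0.6 × 430 × (0.707 × 5) = 456 N/mm.
582.3 > 456 → NOT adequate.

f_max ≈ 582 N/mm; NOT adequate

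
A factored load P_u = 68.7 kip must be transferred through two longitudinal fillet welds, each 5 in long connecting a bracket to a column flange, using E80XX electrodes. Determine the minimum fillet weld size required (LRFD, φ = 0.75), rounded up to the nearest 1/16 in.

w = 5/16 in

E80XX → F_EXX = 80 ksi.
Total weld length L = 10 in.
Required throat t_e = P_u / (φ × 0.6 F_EXX × L) = 68.7 / (0.75 × 0.6 × 80 × 10) = 0.1908 in.
Required leg w = t_e / 0.707 = 0.2699 in → use 5/16 in.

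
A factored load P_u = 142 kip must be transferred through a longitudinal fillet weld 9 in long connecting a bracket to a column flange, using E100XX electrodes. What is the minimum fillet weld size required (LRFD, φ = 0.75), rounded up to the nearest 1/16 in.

E100XX → F_EXX = 100 ksi.
Total weld length L = 9 in.
Required throat t_e = P_u / (φ × 0.6 F_EXX × L) = 142 / (0.75 × 0.6 × 100 × 9) = 0.3506 in.
Required leg w = t_e / 0.707 = 0.4959 in → use 1/2 in.

w = 1/2 in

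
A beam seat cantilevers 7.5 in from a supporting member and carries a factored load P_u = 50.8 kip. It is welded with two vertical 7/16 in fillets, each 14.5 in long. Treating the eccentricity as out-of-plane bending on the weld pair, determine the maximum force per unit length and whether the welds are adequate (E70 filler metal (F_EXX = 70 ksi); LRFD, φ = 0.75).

f_max ≈ 5.71 kip/in; adequate

L_w = 2 × 14.5 = 29 in; section modulus (unit throat) S = 2 × L²/6 = 70.08 in².
Direct shear f_v = P/L_w = 50.8/29 = 1.752 kip/in.
Moment M = P × e = 50.8 × 7.5 = 381 kip·in; bending f_b = M/S = 5.436 kip/in.
f_max = √(f_v² + f_b²) = √(1.752² + 5.436²) = 5.712 kip/in.
φr_n = 0.75 × 0.6 × 70 × (0.707 × 0.4375) = 9.743 kip/in → adequate.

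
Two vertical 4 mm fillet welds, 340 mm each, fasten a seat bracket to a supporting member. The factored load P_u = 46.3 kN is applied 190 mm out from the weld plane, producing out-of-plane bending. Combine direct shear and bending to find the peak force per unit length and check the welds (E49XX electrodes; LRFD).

f_max ≈ 238 N/mm; adequate

E49XX → F_EXX = 490 MPa.
L_w = 2 × 340 = 680 mm; section modulus (unit throat) S = 2 × L²/6 = 38530 mm².
Direct shear f_v = P/L_w = 46.3×10³/680 = 68.09 N/mm.
Moment M = P × e = 46.3×10³ × 190 = 8797000 N·mm; bending f_b = M/S = 228.3 N/mm.
f_max = √(f_v² + f_b²) = √(68.09² + 228.3²) = 238.2 N/mm.
φr_n = 0.75 × 0.6 × 490 × (0.707 × 4) = 623.6 N/mm → adequate.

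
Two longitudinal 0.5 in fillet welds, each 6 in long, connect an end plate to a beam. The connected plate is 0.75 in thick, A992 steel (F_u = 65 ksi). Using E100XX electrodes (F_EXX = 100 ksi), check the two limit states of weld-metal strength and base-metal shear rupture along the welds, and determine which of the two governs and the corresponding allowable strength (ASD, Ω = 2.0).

R_n/Ω ≈ 127 kips (weld metal governs)

t_e = 0.707 × 0.5 = 0.3535 in; L = 12 in.
Weld metal: R_n/Ω = (1/2.0) × 0.6 × 100 × 0.3535 × 12 = 127.3 kips.
Base metal (shear rupture): R_n/Ω = (1/2.0) × 0.6 × 65 × 0.75 × 12 = 175.5 kips.
Governing: weld metal.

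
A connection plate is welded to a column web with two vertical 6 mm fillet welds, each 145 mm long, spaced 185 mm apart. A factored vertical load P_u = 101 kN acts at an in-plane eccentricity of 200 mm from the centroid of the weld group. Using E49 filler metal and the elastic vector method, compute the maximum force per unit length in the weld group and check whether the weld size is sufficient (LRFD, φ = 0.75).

f_max ≈ 1090 N/mm; NOT adequate

E49XX → F_EXX = 490 MPa.
Total weld length L_w = 290 mm. Treat welds as unit-width lines.
Polar moment about centroid: J = 2[d³/12 + d(b/2)²] = 2[145³/12 + 145×92.5²] = 2989000 mm³.
Direct shear f_v = P/L_w = 101×10³ / 290 = 348.3 N/mm (vertical).
Torsion M = P·e = 101×10³ × 200 = 20200000 N·mm.
Critical point at (x, y) = (92.5, 72.5) from centroid. f_tx = M·y/J = 489.9 N/mm; f_ty = M·x/J = 625 N/mm.
Resultant f_max = √[f_tx² + (f_v + f_ty)²] = √[489.9² + (348.3 + 625)²] = 1090 N/mm.
Capacity per unit length: φr_n = 0.75 × 0.6 × 490 × (0.707 × 6) = 935.4 N/mm.
1090 > 935.4 → NOT adequate.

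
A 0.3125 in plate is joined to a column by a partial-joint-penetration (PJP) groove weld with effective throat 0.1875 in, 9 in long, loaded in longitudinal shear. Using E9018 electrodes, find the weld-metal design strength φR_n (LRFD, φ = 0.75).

φR_n ≈ 68.3 kip

E90XX → F_EXX = 90 ksi.
Effective throat (given) t_e = 0.1875 in.
A_we = 0.1875 × 9 = 1.688 in².
F_nw = 0.6 F_EXX = 54 ksi.
φR_n = 0.75 × 54 × 1.688 = 68.34 kip.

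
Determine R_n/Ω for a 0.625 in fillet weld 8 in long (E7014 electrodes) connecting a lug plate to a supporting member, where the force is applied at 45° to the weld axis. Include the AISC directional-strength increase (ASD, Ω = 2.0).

R_n/Ω ≈ 96.3 kip

E70XX → F_EXX = 70 ksi.
t_e = 0.707 × 0.625 = 0.4419 in; A_we = 0.4419 × 8 = 3.535 in².
Directional factor: 1.0 + 0.5 sin^1.5(45°) = 1.297.
F_nw = 0.6 × 70 × 1.297 = 54.49 ksi.
R_n/Ω = (54.49 × 3.535) / 2.0 = 96.31 kip.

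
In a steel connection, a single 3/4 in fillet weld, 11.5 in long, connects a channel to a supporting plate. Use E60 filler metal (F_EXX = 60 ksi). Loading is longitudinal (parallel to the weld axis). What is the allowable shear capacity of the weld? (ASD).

Effective throat t_e = 0.707 × 0.75 = 0.5302 in.
Total length L = 11.5 in; A_we = 0.5302 × 11.5 = 6.098 in².
F_nw = 0.6 F_EXX = 0.6 × 60 = 36 ksi.
R_n = 36 × 6.098 = 219.5 kip; R_n/Ω = 219.5/2.0 = 109.8 kip.

R_n/Ω ≈ 110 kip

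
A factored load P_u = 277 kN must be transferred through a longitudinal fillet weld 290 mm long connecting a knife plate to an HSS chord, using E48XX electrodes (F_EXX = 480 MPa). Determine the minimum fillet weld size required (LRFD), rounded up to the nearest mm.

w = 7 mm

Total weld length L = 290 mm.
Required throat t_e = P_u / (φ × 0.6 F_EXX × L) = 277 / (0.75 × 0.6 × 480 × 290 × 10⁻³) = 4.422 mm.
Required leg w = t_e / 0.707 = 6.255 mm → use 7 mm.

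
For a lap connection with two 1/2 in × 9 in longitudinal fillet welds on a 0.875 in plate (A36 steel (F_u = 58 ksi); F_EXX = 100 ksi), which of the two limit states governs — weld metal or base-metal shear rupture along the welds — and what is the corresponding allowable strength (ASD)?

t_e = 0.707 × 0.5 = 0.3535 in; L = 18 in.
Weld metal: R_n/Ω = (1/2.0) × 0.6 × 100 × 0.3535 × 18 = 190.9 kips.
Base metal (shear rupture): R_n/Ω = (1/2.0) × 0.6 × 58 × 0.875 × 18 = 274 kips.
Governing: weld metal.

R_n/Ω ≈ 191 kips (weld metal governs)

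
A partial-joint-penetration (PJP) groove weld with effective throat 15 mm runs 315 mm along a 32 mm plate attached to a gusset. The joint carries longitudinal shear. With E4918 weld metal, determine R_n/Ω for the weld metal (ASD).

R_n/Ω ≈ 695 kN

E49XX → F_EXX = 490 MPa.
Effective throat (given) t_e = 15 mm.
A_we = 15 × 315 = 4725 mm².
F_nw = 0.6 F_EXX = 294 MPa.
R_n/Ω = (294 × 4725) / 2.0 × 10⁻³ = 694.6 kN.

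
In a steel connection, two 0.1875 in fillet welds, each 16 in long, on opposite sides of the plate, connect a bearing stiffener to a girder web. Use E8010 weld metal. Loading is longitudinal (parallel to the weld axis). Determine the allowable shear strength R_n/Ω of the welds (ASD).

R_n/Ω ≈ 102 kips

E80XX → F_EXX = 80 ksi.
Effective throat t_e = 0.707 × 0.1875 = 0.1326 in.
Total length L = 32 in; A_we = 0.1326 × 32 = 4.242 in².
F_nw = 0.6 F_EXX = 0.6 × 80 = 48 ksi.
R_n = 48 × 4.242 = 203.6 kips; R_n/Ω = 203.6/2.0 = 101.8 kips.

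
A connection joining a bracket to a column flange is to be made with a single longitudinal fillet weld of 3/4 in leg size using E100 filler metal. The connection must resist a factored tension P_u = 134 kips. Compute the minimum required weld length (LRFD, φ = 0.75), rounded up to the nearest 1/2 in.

E100XX → F_EXX = 100 ksi.
Throat t_e = 0.707 × 0.75 = 0.5302 in.
φr_n = 0.75 × 0.6 × 100 × 0.5302 = 23.86 kips/in.
L_req = P_u / φr_n = 134 / 23.86 = 5.616 in total.
Round up → use L = 6 in.

L = 6 in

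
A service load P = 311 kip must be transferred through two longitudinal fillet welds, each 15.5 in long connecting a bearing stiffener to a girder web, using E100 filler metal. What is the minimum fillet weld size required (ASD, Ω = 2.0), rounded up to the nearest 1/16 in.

w = 1/2 in

E100XX → F_EXX = 100 ksi.
Total weld length L = 31 in.
Required throat t_e = P × Ω / (0.6 F_EXX × L) = 311 × 2.0 / (0.6 × 100 × 31) = 0.3344 in.
Required leg w = t_e / 0.707 = 0.473 in → use 1/2 in.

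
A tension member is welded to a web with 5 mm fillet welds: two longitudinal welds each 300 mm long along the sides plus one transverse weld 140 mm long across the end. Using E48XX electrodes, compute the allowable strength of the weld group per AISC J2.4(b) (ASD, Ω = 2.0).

R_n/Ω ≈ 377 kN

E48XX → F_EXX = 480 MPa.
t_e = 0.707 × 5 = 3.535 mm.
R_nwl = 0.6 × 480 × 3.535 × 600 × 10⁻³ = 610.8 kN (longitudinal, 2 welds).
R_nwt = 0.6 × 480 × 3.535 × 140 × 10⁻³ = 142.5 kN (transverse, base value).
(i) R_nwl + R_nwt = 753.4 kN; (ii) 0.85 R_nwl + 1.5 R_nwt = 733 kN.
R_n = max = 753.4 kN [governs: (i)]; R_n/Ω = 376.7 kN.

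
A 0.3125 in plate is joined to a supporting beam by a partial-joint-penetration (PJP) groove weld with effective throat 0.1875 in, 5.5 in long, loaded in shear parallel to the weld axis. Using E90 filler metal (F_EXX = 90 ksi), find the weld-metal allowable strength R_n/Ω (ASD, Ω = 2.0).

Effective throat (given) t_e = 0.1875 in.
A_we = 0.1875 × 5.5 = 1.031 in².
F_nw = 0.6 F_EXX = 54 ksi.
R_n/Ω = (54 × 1.031) / 2.0 = 27.84 kip.

R_n/Ω ≈ 27.8 kip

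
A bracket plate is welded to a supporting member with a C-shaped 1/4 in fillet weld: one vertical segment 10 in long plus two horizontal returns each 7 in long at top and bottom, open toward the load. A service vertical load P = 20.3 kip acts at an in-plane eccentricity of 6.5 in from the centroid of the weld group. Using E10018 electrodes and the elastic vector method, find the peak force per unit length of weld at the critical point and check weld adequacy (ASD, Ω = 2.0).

f_max ≈ 2.33 kip/in; adequate

E100XX → F_EXX = 100 ksi.
Total weld length L_w = 24 in. Treat welds as unit-width lines.
Centroid: x̄ = 2×7×3.5 / 24 = 2.042 in from the vertical weld.
Polar moment about centroid: J = I_x + I_y = [10³/12 + 2×7×5²] + [10×2.042² + 2(7³/12 + 7×1.458²)] = 562 in³.
Direct shear f_v = P/L_w = 20.3 / 24 = 0.8458 kip/in (vertical).
Torsion M = P·e = 20.3 × 6.5 = 131.95 kip·in.
Critical point at (x, y) = (4.958, 5) from centroid. f_tx = M·y/J = 1.174 kip/in; f_ty = M·x/J = 1.164 kip/in.
Resultant f_max = √[f_tx² + (f_v + f_ty)²] = √[1.174² + (0.8458 + 1.164)²] = 2.328 kip/in.
Capacity per unit length: r_n/Ω = (1/2.0) × 0.6 × 100 × (0.707 × 0.25) = 5.302 kip/in.
2.328 ≤ 5.302 → adequate.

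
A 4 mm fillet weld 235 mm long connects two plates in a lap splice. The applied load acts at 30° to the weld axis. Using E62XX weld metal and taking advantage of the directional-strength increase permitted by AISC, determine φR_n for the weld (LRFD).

E62XX → F_EXX = 620 MPa.
t_e = 0.707 × 4 = 2.828 mm; A_we = 2.828 × 235 = 664.6 mm².
Directional factor: 1.0 + 0.5 sin^1.5(30°) = 1.177.
F_nw = 0.6 × 620 × 1.177 = 437.8 MPa.
φR_n = 0.75 × 437.8 × 664.6 × 10⁻³ = 218.2 kN.

φR_n ≈ 218 kN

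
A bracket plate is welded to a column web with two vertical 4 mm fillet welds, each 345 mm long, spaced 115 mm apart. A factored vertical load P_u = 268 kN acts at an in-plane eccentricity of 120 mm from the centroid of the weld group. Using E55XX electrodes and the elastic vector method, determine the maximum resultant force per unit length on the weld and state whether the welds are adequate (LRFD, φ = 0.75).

E55XX → F_EXX = 550 MPa.
Total weld length L_w = 690 mm. Treat welds as unit-width lines.
Polar moment about centroid: J = 2[d³/12 + d(b/2)²] = 2[345³/12 + 345×57.5²] = 9125000 mm³.
Direct shear f_v = P/L_w = 268×10³ / 690 = 388.4 N/mm (vertical).
Torsion M = P·e = 268×10³ × 120 = 32160000 N·mm.
Critical point at (x, y) = (57.5, 172.5) from centroid. f_tx = M·y/J = 607.9 N/mm; f_ty = M·x/J = 202.6 N/mm.
Resultant f_max = √[f_tx² + (f_v + f_ty)²] = √[607.9² + (388.4 + 202.6)²] = 847.9 N/mm.
Capacity per unit length: φr_n = 0.75 × 0.6 × 550 × (0.707 × 4) = 699.9 N/mm.
847.9 > 699.9 → NOT adequate.

f_max ≈ 848 N/mm; NOT adequate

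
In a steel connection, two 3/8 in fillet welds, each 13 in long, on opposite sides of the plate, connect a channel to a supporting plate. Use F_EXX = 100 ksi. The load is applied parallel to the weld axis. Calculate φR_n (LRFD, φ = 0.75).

φR_n ≈ 310 kip

Effective throat t_e = 0.707 × 0.375 = 0.2651 in.
Total length L = 26 in; A_we = 0.2651 × 26 = 6.893 in².
F_nw = 0.6 F_EXX = 0.6 × 100 = 60 ksi.
φR_n = 0.75 × 60 × 6.893 = 310.2 kip.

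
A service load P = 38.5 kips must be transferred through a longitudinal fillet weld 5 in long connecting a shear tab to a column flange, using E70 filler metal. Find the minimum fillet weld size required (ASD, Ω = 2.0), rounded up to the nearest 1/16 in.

w = 9/16 in

E70XX → F_EXX = 70 ksi.
Total weld length L = 5 in.
Required throat t_e = P × Ω / (0.6 F_EXX × L) = 38.5 × 2.0 / (0.6 × 70 × 5) = 0.3667 in.
Required leg w = t_e / 0.707 = 0.5186 in → use 9/16 in.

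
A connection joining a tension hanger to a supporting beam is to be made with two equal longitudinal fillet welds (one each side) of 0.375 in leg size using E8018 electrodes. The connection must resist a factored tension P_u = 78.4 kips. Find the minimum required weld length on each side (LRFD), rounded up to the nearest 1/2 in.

E80XX → F_EXX = 80 ksi.
Throat t_e = 0.707 × 0.375 = 0.2651 in.
φr_n = 0.75 × 0.6 × 80 × 0.2651 = 9.544 kips/in.
L_req = P_u / φr_n = 78.4 / 9.544 = 8.214 in total.
Per side: 8.214 / 2 = 4.107 in.
Round up → use L = 4.5 in on each side.

L = 4.5 in on each side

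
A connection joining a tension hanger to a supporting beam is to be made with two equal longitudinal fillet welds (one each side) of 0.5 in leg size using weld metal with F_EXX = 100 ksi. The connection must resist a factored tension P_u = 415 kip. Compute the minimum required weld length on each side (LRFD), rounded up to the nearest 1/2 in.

L = 13.5 in on each side

Throat t_e = 0.707 × 0.5 = 0.3535 in.
φr_n = 0.75 × 0.6 × 100 × 0.3535 = 15.91 kip/in.
L_req = P_u / φr_n = 415 / 15.91 = 26.09 in total.
Per side: 26.09 / 2 = 13.04 in.
Round up → use L = 13.5 in on each side.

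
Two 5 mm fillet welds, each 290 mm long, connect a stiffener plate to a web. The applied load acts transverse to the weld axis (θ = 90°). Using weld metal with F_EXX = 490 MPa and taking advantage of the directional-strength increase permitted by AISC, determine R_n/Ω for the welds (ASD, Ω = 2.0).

R_n/Ω ≈ 452 kN

t_e = 0.707 × 5 = 3.535 mm; A_we = 3.535 × 580 = 2050 mm².
Directional factor: 1.0 + 0.5 sin^1.5(90°) = 1.5.
F_nw = 0.6 × 490 × 1.5 = 441 MPa.
R_n/Ω = (441 × 2050) / 2.0 × 10⁻³ = 452.1 kN.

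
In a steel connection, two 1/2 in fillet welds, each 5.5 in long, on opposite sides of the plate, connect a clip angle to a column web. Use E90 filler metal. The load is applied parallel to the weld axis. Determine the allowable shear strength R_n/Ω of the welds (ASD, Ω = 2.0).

E90XX → F_EXX = 90 ksi.
Effective throat t_e = 0.707 × 0.5 = 0.3535 in.
Total length L = 11 in; A_we = 0.3535 × 11 = 3.888 in².
F_nw = 0.6 F_EXX = 0.6 × 90 = 54 ksi.
R_n = 54 × 3.888 = 210 kips; R_n/Ω = 210/2.0 = 105 kips.

R_n/Ω ≈ 105 kips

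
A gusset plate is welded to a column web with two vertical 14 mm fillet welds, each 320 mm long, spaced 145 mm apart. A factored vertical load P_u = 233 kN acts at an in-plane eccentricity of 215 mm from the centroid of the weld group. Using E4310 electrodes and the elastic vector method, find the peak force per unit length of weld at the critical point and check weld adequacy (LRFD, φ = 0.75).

f_max ≈ 1190 N/mm; adequate

E43XX → F_EXX = 430 MPa.
Total weld length L_w = 640 mm. Treat welds as unit-width lines.
Polar moment about centroid: J = 2[d³/12 + d(b/2)²] = 2[320³/12 + 320×72.5²] = 8825000 mm³.
Direct shear f_v = P/L_w = 233×10³ / 640 = 364.1 N/mm (vertical).
Torsion M = P·e = 233×10³ × 215 = 50095000 N·mm.
Critical point at (x, y) = (72.5, 160) from centroid. f_tx = M·y/J = 908.2 N/mm; f_ty = M·x/J = 411.5 N/mm.
Resultant f_max = √[f_tx² + (f_v + f_ty)²] = √[908.2² + (364.1 + 411.5)²] = 1194 N/mm.
Capacity per unit length: φr_n = 0.75 × 0.6 × 430 × (0.707 × 14) = 1915 N/mm.
1194 ≤ 1915 → adequate.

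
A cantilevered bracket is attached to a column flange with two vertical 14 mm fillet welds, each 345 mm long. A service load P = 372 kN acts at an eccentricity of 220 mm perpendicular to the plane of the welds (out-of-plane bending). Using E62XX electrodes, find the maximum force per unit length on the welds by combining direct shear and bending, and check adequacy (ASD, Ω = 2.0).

f_max ≈ 2130 N/mm; NOT adequate

E62XX → F_EXX = 620 MPa.
L_w = 2 × 345 = 690 mm; section modulus (unit throat) S = 2 × L²/6 = 39680 mm².
Direct shear f_v = P/L_w = 372×10³/690 = 539.1 N/mm.
Moment M = P × e = 372×10³ × 220 = 81840000 N·mm; bending f_b = M/S = 2063 N/mm.
f_max = √(f_v² + f_b²) = √(539.1² + 2063²) = 2132 N/mm.
r_n/Ω = (1/2.0) × 0.6 × 620 × (0.707 × 14) = 1841 N/mm → NOT adequate.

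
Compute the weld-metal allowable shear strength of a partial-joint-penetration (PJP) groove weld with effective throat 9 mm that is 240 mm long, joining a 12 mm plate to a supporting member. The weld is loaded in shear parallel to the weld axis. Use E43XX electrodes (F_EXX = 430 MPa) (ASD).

Effective throat (given) t_e = 9 mm.
A_we = 9 × 240 = 2160 mm².
F_nw = 0.6 F_EXX = 258 MPa.
R_n/Ω = (258 × 2160) / 2.0 × 10⁻³ = 278.6 kN.

R_n/Ω ≈ 279 kN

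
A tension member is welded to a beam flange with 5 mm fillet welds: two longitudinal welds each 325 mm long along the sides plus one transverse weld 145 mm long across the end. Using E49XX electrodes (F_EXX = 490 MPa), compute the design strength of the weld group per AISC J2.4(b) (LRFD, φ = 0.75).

φR_n ≈ 620 kN

t_e = 0.707 × 5 = 3.535 mm.
R_nwl = 0.6 × 490 × 3.535 × 650 × 10⁻³ = 675.5 kN (longitudinal, 2 welds).
R_nwt = 0.6 × 490 × 3.535 × 145 × 10⁻³ = 150.7 kN (transverse, base value).
(i) R_nwl + R_nwt = 826.2 kN; (ii) 0.85 R_nwl + 1.5 R_nwt = 800.3 kN.
R_n = max = 826.2 kN [governs: (i)]; φR_n = 619.7 kN.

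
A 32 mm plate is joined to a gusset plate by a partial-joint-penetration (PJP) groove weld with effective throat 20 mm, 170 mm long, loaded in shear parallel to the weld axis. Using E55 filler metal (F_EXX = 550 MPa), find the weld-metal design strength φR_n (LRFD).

Effective throat (given) t_e = 20 mm.
A_we = 20 × 170 = 3400 mm².
F_nw = 0.6 F_EXX = 330 MPa.
φR_n = 0.75 × 330 × 3400 × 10⁻³ = 841.5 kN.

φR_n ≈ 842 kN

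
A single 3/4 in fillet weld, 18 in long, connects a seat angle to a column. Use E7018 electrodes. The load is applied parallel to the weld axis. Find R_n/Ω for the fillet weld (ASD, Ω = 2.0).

E70XX → F_EXX = 70 ksi.
Effective throat t_e = 0.707 × 0.75 = 0.5302 in.
Total length L = 18 in; A_we = 0.5302 × 18 = 9.544 in².
F_nw = 0.6 F_EXX = 0.6 × 70 = 42 ksi.
R_n = 42 × 9.544 = 400.9 kips; R_n/Ω = 400.9/2.0 = 200.4 kips.

R_n/Ω ≈ 200 kips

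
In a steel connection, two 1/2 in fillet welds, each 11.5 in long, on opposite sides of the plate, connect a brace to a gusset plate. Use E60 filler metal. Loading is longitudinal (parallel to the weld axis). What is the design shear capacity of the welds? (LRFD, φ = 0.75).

φR_n ≈ 220 kips

E60XX → F_EXX = 60 ksi.
Effective throat t_e = 0.707 × 0.5 = 0.3535 in.
Total length L = 23 in; A_we = 0.3535 × 23 = 8.13 in².
F_nw = 0.6 F_EXX = 0.6 × 60 = 36 ksi.
φR_n = 0.75 × 36 × 8.13 = 219.5 kips.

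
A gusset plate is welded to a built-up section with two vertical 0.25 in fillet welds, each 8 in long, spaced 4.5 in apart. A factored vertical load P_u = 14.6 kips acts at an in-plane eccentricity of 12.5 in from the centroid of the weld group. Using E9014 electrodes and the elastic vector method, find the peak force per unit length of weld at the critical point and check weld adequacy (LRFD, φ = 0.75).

f_max ≈ 5.54 kip/in; adequate

E90XX → F_EXX = 90 ksi.
Total weld length L_w = 16 in. Treat welds as unit-width lines.
Polar moment about centroid: J = 2[d³/12 + d(b/2)²] = 2[8³/12 + 8×2.25²] = 166.3 in³.
Direct shear f_v = P/L_w = 14.6 / 16 = 0.9125 kip/in (vertical).
Torsion M = P·e = 14.6 × 12.5 = 182.5 kip·in.
Critical point at (x, y) = (2.25, 4) from centroid. f_tx = M·y/J = 4.389 kip/in; f_ty = M·x/J = 2.469 kip/in.
Resultant f_max = √[f_tx² + (f_v + f_ty)²] = √[4.389² + (0.9125 + 2.469)²] = 5.54 kip/in.
Capacity per unit length: φr_n = 0.75 × 0.6 × 90 × (0.707 × 0.25) = 7.158 kip/in.
5.54 ≤ 7.158 → adequate.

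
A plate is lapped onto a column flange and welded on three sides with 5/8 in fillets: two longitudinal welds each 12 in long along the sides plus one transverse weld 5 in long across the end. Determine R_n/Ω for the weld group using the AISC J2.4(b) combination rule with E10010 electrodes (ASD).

R_n/Ω ≈ 384 kip

E100XX → F_EXX = 100 ksi.
t_e = 0.707 × 0.625 = 0.4419 in.
R_nwl = 0.6 × 100 × 0.4419 × 24 = 636.3 kip (longitudinal, 2 welds).
R_nwt = 0.6 × 100 × 0.4419 × 5 = 132.6 kip (transverse, base value).
(i) R_nwl + R_nwt = 768.9 kip; (ii) 0.85 R_nwl + 1.5 R_nwt = 739.7 kip.
R_n = max = 768.9 kip [governs: (i)]; R_n/Ω = 384.4 kip.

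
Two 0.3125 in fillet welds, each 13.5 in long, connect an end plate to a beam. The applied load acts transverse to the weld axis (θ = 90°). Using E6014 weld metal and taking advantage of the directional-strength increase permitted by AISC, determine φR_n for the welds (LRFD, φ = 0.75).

φR_n ≈ 242 kip

E60XX → F_EXX = 60 ksi.
t_e = 0.707 × 0.3125 = 0.2209 in; A_we = 0.2209 × 27 = 5.965 in².
Directional factor: 1.0 + 0.5 sin^1.5(90°) = 1.5.
F_nw = 0.6 × 60 × 1.5 = 54 ksi.
φR_n = 0.75 × 54 × 5.965 = 241.6 kip.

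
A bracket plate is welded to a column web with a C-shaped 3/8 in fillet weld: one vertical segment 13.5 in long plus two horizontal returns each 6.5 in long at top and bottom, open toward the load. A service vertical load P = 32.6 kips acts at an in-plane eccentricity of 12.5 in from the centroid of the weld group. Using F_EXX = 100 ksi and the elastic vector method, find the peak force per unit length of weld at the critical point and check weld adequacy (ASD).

f_max ≈ 4.56 kip/in; adequate

Total weld length L_w = 26.5 in. Treat welds as unit-width lines.
Centroid: x̄ = 2×6.5×3.25 / 26.5 = 1.594 in from the vertical weld.
Polar moment about centroid: J = I_x + I_y = [13.5³/12 + 2×6.5×6.75²] + [13.5×1.594² + 2(6.5³/12 + 6.5×1.656²)] = 913.1 in³.
Direct shear f_v = P/L_w = 32.6 / 26.5 = 1.23 kip/in (vertical).
Torsion M = P·e = 32.6 × 12.5 = 407.5 kip·in.
Critical point at (x, y) = (4.906, 6.75) from centroid. f_tx = M·y/J = 3.013 kip/in; f_ty = M·x/J = 2.189 kip/in.
Resultant f_max = √[f_tx² + (f_v + f_ty)²] = √[3.013² + (1.23 + 2.189)²] = 4.557 kip/in.
Capacity per unit length: r_n/Ω = (1/2.0) × 0.6 × 100 × (0.707 × 0.375) = 7.954 kip/in.
4.557 ≤ 7.954 → adequate.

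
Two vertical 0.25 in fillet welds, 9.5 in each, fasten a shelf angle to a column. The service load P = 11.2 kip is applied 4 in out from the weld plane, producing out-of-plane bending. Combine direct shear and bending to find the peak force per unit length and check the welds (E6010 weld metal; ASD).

f_max ≈ 1.6 kip/in; adequate

E60XX → F_EXX = 60 ksi.
L_w = 2 × 9.5 = 19 in; section modulus (unit throat) S = 2 × L²/6 = 30.08 in².
Direct shear f_v = P/L_w = 11.2/19 = 0.5895 kip/in.
Moment M = P × e = 11.2 × 4 = 44.8 kip·in; bending f_b = M/S = 1.489 kip/in.
f_max = √(f_v² + f_b²) = √(0.5895² + 1.489²) = 1.602 kip/in.
r_n/Ω = (1/2.0) × 0.6 × 60 × (0.707 × 0.25) = 3.181 kip/in → adequate.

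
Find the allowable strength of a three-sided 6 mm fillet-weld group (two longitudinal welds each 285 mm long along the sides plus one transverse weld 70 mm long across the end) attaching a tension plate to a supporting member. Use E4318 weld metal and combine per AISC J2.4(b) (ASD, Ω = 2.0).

E43XX → F_EXX = 430 MPa.
t_e = 0.707 × 6 = 4.242 mm.
R_nwl = 0.6 × 430 × 4.242 × 570 × 10⁻³ = 623.8 kN (longitudinal, 2 welds).
R_nwt = 0.6 × 430 × 4.242 × 70 × 10⁻³ = 76.61 kN (transverse, base value).
(i) R_nwl + R_nwt = 700.4 kN; (ii) 0.85 R_nwl + 1.5 R_nwt = 645.2 kN.
R_n = max = 700.4 kN [governs: (i)]; R_n/Ω = 350.2 kN.

R_n/Ω ≈ 350 kN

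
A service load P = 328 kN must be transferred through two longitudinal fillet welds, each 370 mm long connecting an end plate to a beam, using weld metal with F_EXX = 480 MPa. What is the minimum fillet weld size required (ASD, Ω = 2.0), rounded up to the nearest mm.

w = 5 mm

Total weld length L = 740 mm.
Required throat t_e = P × Ω / (0.6 F_EXX × L) = 328 × 2.0 / (0.6 × 480 × 740 × 10⁻³) = 3.078 mm.
Required leg w = t_e / 0.707 = 4.354 mm → use 5 mm.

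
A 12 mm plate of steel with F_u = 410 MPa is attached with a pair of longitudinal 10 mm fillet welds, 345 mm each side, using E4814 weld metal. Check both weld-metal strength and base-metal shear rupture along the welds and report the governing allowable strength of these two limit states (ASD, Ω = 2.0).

E48XX → F_EXX = 480 MPa.
t_e = 0.707 × 10 = 7.07 mm; L = 690 mm.
Weld metal: R_n/Ω = (1/2.0) × 0.6 × 480 × 7.07 × 690 × 10⁻³ = 702.5 kN.
Base metal (shear rupture): R_n/Ω = (1/2.0) × 0.6 × 410 × 12 × 690 × 10⁻³ = 1018 kN.
Governing: weld metal.

R_n/Ω ≈ 702 kN (weld metal governs)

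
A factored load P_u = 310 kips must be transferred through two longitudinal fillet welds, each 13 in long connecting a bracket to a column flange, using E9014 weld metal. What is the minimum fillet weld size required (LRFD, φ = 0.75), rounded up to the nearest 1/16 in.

E90XX → F_EXX = 90 ksi.
Total weld length L = 26 in.
Required throat t_e = P_u / (φ × 0.6 F_EXX × L) = 310 / (0.75 × 0.6 × 90 × 26) = 0.2944 in.
Required leg w = t_e / 0.707 = 0.4164 in → use 7/16 in.

w = 7/16 in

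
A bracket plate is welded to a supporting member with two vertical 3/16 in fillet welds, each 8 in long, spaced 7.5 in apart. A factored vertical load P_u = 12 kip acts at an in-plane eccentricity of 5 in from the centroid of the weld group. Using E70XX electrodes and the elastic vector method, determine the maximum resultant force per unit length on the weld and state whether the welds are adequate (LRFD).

E70XX → F_EXX = 70 ksi.
Total weld length L_w = 16 in. Treat welds as unit-width lines.
Polar moment about centroid: J = 2[d³/12 + d(b/2)²] = 2[8³/12 + 8×3.75²] = 310.3 in³.
Direct shear f_v = P/L_w = 12 / 16 = 0.75 kip/in (vertical).
Torsion M = P·e = 12 × 5 = 60 kip·in.
Critical point at (x, y) = (3.75, 4) from centroid. f_tx = M·y/J = 0.7734 kip/in; f_ty = M·x/J = 0.725 kip/in.
Resultant f_max = √[f_tx² + (f_v + f_ty)²] = √[0.7734² + (0.75 + 0.725)²] = 1.665 kip/in.
Capacity per unit length: φr_n = 0.75 × 0.6 × 70 × (0.707 × 0.1875) = 4.176 kip/in.
1.665 ≤ 4.176 → adequate.

f_max ≈ 1.67 kip/in; adequate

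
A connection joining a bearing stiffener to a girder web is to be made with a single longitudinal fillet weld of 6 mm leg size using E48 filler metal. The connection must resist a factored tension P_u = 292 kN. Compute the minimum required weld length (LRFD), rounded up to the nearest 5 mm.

L = 320 mm

E48XX → F_EXX = 480 MPa.
Throat t_e = 0.707 × 6 = 4.242 mm.
φr_n = 0.75 × 0.6 × 480 × 4.242 × 10⁻³ = 0.9163 kN/mm.
L_req = P_u / φr_n = 292 / 0.9163 = 318.7 mm total.
Round up → use L = 320 mm.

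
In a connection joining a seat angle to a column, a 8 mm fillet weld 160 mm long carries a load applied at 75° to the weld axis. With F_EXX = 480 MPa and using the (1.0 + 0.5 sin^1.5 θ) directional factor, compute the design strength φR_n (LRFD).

t_e = 0.707 × 8 = 5.656 mm; A_we = 5.656 × 160 = 905 mm².
Directional factor: 1.0 + 0.5 sin^1.5(75°) = 1.475.
F_nw = 0.6 × 480 × 1.475 = 424.7 MPa.
φR_n = 0.75 × 424.7 × 905 × 10⁻³ = 288.3 kN.

φR_n ≈ 288 kN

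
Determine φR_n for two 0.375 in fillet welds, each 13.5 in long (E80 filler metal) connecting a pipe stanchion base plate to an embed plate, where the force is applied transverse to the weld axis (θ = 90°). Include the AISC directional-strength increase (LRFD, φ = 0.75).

E80XX → F_EXX = 80 ksi.
t_e = 0.707 × 0.375 = 0.2651 in; A_we = 0.2651 × 27 = 7.158 in².
Directional factor: 1.0 + 0.5 sin^1.5(90°) = 1.5.
F_nw = 0.6 × 80 × 1.5 = 72 ksi.
φR_n = 0.75 × 72 × 7.158 = 386.6 kip.

φR_n ≈ 387 kip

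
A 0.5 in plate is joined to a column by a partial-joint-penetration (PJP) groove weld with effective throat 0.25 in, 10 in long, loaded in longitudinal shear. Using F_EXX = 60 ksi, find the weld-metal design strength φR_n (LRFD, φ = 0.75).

Effective throat (given) t_e = 0.25 in.
A_we = 0.25 × 10 = 2.5 in².
F_nw = 0.6 F_EXX = 36 ksi.
φR_n = 0.75 × 36 × 2.5 = 67.5 kips.

φR_n ≈ 67.5 kips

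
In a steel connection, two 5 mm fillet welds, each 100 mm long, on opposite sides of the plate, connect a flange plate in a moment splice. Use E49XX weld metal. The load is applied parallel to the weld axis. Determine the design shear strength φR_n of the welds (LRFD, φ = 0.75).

φR_n ≈ 156 kN

E49XX → F_EXX = 490 MPa.
Effective throat t_e = 0.707 × 5 = 3.535 mm.
Total length L = 200 mm; A_we = 3.535 × 200 = 707 mm².
F_nw = 0.6 F_EXX = 0.6 × 490 = 294 MPa.
φR_n = 0.75 × 294 × 707 × 10⁻³ = 155.9 kN.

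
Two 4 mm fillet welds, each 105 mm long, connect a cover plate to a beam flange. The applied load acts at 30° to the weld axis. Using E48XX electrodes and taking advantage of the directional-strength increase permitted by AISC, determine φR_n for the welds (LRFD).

E48XX → F_EXX = 480 MPa.
t_e = 0.707 × 4 = 2.828 mm; A_we = 2.828 × 210 = 593.9 mm².
Directional factor: 1.0 + 0.5 sin^1.5(30°) = 1.177.
F_nw = 0.6 × 480 × 1.177 = 338.9 MPa.
φR_n = 0.75 × 338.9 × 593.9 × 10⁻³ = 151 kN.

φR_n ≈ 151 kN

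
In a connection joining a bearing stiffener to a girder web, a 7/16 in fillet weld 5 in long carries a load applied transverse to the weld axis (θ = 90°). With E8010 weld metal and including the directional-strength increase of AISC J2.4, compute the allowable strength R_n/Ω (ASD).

E80XX → F_EXX = 80 ksi.
t_e = 0.707 × 0.4375 = 0.3093 in; A_we = 0.3093 × 5 = 1.547 in².
Directional factor: 1.0 + 0.5 sin^1.5(90°) = 1.5.
F_nw = 0.6 × 80 × 1.5 = 72 ksi.
R_n/Ω = (72 × 1.547) / 2.0 = 55.68 kips.

R_n/Ω ≈ 55.7 kips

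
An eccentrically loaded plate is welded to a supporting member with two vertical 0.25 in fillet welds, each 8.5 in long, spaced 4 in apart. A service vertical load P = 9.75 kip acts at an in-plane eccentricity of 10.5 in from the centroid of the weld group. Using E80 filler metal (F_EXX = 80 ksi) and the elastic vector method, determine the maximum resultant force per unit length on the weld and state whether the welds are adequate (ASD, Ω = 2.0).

f_max ≈ 3.11 kip/in; adequate

Total weld length L_w = 17 in. Treat welds as unit-width lines.
Polar moment about centroid: J = 2[d³/12 + d(b/2)²] = 2[8.5³/12 + 8.5×2²] = 170.4 in³.
Direct shear f_v = P/L_w = 9.75 / 17 = 0.5735 kip/in (vertical).
Torsion M = P·e = 9.75 × 10.5 = 102.38 kip·in.
Critical point at (x, y) = (2, 4.25) from centroid. f_tx = M·y/J = 2.554 kip/in; f_ty = M·x/J = 1.202 kip/in.
Resultant f_max = √[f_tx² + (f_v + f_ty)²] = √[2.554² + (0.5735 + 1.202)²] = 3.111 kip/in.
Capacity per unit length: r_n/Ω = (1/2.0) × 0.6 × 80 × (0.707 × 0.25) = 4.242 kip/in.
3.111 ≤ 4.242 → adequate.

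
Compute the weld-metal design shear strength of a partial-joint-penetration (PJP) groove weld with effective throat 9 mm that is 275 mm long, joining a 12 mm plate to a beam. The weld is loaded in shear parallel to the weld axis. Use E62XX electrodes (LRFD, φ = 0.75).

φR_n ≈ 691 kN

E62XX → F_EXX = 620 MPa.
Effective throat (given) t_e = 9 mm.
A_we = 9 × 275 = 2475 mm².
F_nw = 0.6 F_EXX = 372 MPa.
φR_n = 0.75 × 372 × 2475 × 10⁻³ = 690.5 kN.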